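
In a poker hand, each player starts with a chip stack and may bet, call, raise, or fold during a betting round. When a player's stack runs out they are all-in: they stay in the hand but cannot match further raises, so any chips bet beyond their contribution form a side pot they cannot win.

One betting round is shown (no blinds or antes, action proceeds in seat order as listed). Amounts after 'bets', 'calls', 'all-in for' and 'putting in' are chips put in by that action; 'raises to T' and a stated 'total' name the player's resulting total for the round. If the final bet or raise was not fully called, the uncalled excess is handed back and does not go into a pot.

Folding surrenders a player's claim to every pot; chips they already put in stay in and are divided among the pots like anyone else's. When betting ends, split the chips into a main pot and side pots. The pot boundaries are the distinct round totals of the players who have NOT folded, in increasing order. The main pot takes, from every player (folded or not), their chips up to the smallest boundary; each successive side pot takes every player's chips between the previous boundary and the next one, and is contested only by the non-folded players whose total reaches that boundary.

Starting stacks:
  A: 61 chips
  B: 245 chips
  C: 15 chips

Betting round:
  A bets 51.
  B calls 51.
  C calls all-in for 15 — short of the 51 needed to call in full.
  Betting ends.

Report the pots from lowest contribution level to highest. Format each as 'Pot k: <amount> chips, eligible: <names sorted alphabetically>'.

Contributions: A=51, B=51, C=15
Pot levels (distinct totals of non-folded players): 15, 51
Layer 1-15: 15 each from A, B, C = 15*3 = 45 chips; eligible A, B, C
Layer 16-51: 36 each from A, B = 36*2 = 72 chips; eligible A, B

Pot 1: 45 chips, eligible: A, B, C
Pot 2: 72 chips, eligible: A, B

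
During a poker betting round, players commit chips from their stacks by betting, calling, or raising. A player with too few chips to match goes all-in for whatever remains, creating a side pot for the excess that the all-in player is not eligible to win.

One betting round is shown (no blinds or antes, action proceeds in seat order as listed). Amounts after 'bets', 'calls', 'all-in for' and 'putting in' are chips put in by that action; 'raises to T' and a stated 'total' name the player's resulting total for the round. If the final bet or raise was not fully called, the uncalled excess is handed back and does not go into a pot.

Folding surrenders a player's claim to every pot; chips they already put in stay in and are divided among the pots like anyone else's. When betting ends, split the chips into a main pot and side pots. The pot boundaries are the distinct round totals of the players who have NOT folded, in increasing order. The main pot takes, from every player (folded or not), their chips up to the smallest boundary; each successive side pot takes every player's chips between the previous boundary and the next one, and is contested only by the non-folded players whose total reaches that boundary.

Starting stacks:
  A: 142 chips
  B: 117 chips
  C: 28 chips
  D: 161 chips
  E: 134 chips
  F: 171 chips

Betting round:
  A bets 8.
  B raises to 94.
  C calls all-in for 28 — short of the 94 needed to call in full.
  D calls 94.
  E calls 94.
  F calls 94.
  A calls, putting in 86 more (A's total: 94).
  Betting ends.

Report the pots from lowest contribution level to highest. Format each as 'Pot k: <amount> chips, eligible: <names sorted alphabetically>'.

Pot 1: 168 chips, eligible: A, B, C, D, E, F
Pot 2: 330 chips, eligible: A, B, D, E, F

Derivation:
Contributions: A=94, B=94, C=28, D=94, E=94, F=94
Pot levels (distinct totals of non-folded players): 28, 94
Layer 1-28: 28 each from A, B, C, D, E, F = 28*6 = 168 chips; eligible A, B, C, D, E, F
Layer 29-94: 66 each from A, B, D, E, F = 66*5 = 330 chips; eligible A, B, D, E, F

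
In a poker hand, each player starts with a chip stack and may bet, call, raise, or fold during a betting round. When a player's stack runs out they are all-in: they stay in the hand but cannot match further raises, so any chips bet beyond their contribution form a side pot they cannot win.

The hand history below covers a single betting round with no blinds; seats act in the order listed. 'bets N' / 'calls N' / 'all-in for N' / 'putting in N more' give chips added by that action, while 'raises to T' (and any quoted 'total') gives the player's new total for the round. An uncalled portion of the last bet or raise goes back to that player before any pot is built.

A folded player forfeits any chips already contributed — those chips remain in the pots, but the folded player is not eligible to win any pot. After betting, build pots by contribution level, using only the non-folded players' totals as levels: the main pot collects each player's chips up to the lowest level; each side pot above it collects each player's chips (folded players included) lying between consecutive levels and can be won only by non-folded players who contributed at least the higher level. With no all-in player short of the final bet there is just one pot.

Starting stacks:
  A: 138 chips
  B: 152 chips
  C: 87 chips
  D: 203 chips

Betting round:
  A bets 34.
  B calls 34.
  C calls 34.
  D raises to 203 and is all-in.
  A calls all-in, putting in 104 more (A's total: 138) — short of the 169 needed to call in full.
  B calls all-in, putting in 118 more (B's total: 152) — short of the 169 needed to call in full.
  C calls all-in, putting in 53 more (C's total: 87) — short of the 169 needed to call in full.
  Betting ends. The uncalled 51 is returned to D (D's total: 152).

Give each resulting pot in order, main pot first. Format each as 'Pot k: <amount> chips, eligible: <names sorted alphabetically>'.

Contributions (after 51 returned to D): A=138, B=152, C=87, D=152
Pot levels (distinct totals of non-folded players): 87, 138, 152
Layer 1-87: 87 each from A, B, C, D = 87*4 = 348 chips; eligible A, B, C, D
Layer 88-138: 51 each from A, B, D = 51*3 = 153 chips; eligible A, B, D
Layer 139-152: 14 each from B, D = 14*2 = 28 chips; eligible B, D

Pot 1: 348 chips, eligible: A, B, C, D
Pot 2: 153 chips, eligible: A, B, D
Pot 3: 28 chips, eligible: B, D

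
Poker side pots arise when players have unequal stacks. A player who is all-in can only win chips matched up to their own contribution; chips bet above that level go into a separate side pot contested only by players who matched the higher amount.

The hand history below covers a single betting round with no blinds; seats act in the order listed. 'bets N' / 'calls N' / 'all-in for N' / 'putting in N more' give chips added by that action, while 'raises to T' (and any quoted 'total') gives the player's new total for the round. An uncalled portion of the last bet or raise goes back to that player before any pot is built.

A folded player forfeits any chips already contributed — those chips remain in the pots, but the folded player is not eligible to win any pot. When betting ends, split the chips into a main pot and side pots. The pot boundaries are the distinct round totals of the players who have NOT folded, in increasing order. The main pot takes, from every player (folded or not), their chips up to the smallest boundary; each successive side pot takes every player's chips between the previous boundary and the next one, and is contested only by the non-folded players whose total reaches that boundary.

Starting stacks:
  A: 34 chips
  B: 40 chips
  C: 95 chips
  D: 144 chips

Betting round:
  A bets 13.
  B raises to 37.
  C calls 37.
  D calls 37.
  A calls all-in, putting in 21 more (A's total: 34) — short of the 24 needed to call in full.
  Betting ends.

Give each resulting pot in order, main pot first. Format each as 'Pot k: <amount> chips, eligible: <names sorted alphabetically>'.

Contributions: A=34, B=37, C=37, D=37
Pot levels (distinct totals of non-folded players): 34, 37
Layer 1-34: 34 each from A, B, C, D = 34*4 = 136 chips; eligible A, B, C, D
Layer 35-37: 3 each from B, C, D = 3*3 = 9 chips; eligible B, C, D

Pot 1: 136 chips, eligible: A, B, C, D
Pot 2: 9 chips, eligible: B, C, D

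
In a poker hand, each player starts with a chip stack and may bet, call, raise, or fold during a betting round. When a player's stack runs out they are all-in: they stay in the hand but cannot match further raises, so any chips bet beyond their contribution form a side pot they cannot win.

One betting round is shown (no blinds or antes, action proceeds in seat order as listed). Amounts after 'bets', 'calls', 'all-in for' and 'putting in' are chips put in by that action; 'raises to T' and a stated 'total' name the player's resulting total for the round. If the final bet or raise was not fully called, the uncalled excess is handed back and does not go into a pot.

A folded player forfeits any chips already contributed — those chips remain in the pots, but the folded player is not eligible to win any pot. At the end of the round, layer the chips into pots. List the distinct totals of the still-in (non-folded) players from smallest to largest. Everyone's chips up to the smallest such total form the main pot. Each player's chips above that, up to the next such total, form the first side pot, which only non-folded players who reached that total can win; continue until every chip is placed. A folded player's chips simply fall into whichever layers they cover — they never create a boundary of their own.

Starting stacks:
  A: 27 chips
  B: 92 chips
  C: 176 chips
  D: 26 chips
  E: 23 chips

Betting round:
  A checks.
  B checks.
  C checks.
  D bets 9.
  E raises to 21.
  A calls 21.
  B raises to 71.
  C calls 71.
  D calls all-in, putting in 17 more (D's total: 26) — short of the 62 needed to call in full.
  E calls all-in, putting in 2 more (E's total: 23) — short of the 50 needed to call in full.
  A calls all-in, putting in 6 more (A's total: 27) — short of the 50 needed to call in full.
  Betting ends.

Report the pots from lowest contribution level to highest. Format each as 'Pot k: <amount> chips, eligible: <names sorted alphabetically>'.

Pot 1: 115 chips, eligible: A, B, C, D, E
Pot 2: 12 chips, eligible: A, B, C, D
Pot 3: 3 chips, eligible: A, B, C
Pot 4: 88 chips, eligible: B, C

Derivation:
Contributions: A=27, B=71, C=71, D=26, E=23
Pot levels (distinct totals of non-folded players): 23, 26, 27, 71
Layer 1-23: 23 each from A, B, C, D, E = 23*5 = 115 chips; eligible A, B, C, D, E
Layer 24-26: 3 each from A, B, C, D = 3*4 = 12 chips; eligible A, B, C, D
Layer 27-27: 1 each from A, B, C = 1*3 = 3 chips; eligible A, B, C
Layer 28-71: 44 each from B, C = 44*2 = 88 chips; eligible B, C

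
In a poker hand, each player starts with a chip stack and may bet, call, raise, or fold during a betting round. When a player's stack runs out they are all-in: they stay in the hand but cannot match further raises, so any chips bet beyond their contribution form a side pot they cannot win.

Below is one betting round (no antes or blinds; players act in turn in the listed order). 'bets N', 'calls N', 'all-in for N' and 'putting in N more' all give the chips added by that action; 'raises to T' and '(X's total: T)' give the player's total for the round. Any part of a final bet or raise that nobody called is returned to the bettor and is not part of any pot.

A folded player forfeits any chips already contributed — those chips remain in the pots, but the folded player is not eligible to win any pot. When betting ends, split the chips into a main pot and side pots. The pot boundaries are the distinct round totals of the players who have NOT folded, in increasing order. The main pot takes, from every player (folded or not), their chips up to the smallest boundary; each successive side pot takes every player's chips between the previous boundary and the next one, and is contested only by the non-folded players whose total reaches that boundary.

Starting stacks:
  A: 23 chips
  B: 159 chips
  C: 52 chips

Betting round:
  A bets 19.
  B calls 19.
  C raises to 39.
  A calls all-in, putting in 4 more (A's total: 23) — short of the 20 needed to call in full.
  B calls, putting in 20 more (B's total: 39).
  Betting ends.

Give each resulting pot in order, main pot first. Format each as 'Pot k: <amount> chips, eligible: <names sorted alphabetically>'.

Pot 1: 69 chips, eligible: A, B, C
Pot 2: 32 chips, eligible: B, C

Derivation:
Contributions: A=23, B=39, C=39
Pot levels (distinct totals of non-folded players): 23, 39
Layer 1-23: 23 each from A, B, C = 23*3 = 69 chips; eligible A, B, C
Layer 24-39: 16 each from B, C = 16*2 = 32 chips; eligible B, C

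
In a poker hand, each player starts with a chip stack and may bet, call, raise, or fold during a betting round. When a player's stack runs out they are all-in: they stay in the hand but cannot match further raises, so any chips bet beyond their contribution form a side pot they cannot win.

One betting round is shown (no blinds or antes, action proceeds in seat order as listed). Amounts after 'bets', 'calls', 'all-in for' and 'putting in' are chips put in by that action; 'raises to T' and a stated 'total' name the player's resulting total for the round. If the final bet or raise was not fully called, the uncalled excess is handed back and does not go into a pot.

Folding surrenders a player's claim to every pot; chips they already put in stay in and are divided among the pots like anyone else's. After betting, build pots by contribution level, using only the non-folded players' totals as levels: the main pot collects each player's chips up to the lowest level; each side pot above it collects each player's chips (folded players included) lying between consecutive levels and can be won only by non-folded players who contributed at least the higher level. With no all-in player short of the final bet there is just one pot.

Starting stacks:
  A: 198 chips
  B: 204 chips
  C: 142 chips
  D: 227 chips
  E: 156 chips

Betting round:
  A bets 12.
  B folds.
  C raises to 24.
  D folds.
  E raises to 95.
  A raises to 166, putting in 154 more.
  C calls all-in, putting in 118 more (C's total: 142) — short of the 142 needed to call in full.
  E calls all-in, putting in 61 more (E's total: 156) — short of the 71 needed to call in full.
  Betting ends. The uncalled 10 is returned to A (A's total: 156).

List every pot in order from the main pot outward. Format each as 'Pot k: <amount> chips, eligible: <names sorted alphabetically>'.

Contributions (after 10 returned to A): A=156, C=142, E=156
Folded: B, D
Pot levels (distinct totals of non-folded players): 142, 156
Layer 1-142: 142 each from A, C, E = 142*3 = 426 chips; eligible A, C, E
Layer 143-156: 14 each from A, E = 14*2 = 28 chips; eligible A, E

Pot 1: 426 chips, eligible: A, C, E
Pot 2: 28 chips, eligible: A, E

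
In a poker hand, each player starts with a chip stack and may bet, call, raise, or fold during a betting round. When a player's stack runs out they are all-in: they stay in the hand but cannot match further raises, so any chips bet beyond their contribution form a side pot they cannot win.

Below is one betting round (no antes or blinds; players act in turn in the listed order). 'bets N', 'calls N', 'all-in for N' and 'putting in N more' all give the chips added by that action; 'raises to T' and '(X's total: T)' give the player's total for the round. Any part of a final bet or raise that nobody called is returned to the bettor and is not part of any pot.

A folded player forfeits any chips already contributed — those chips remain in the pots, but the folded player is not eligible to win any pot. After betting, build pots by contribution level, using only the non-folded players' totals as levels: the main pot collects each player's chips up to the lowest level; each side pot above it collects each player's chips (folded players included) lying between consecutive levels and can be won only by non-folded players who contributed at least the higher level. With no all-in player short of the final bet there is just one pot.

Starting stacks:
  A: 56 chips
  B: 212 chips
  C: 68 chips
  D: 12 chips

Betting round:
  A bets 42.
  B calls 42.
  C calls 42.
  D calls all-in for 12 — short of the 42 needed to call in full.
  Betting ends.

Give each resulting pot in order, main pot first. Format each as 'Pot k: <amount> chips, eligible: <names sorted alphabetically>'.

Pot 1: 48 chips, eligible: A, B, C, D
Pot 2: 90 chips, eligible: A, B, C

Derivation:
Contributions: A=42, B=42, C=42, D=12
Pot levels (distinct totals of non-folded players): 12, 42
Layer 1-12: 12 each from A, B, C, D = 12*4 = 48 chips; eligible A, B, C, D
Layer 13-42: 30 each from A, B, C = 30*3 = 90 chips; eligible A, B, C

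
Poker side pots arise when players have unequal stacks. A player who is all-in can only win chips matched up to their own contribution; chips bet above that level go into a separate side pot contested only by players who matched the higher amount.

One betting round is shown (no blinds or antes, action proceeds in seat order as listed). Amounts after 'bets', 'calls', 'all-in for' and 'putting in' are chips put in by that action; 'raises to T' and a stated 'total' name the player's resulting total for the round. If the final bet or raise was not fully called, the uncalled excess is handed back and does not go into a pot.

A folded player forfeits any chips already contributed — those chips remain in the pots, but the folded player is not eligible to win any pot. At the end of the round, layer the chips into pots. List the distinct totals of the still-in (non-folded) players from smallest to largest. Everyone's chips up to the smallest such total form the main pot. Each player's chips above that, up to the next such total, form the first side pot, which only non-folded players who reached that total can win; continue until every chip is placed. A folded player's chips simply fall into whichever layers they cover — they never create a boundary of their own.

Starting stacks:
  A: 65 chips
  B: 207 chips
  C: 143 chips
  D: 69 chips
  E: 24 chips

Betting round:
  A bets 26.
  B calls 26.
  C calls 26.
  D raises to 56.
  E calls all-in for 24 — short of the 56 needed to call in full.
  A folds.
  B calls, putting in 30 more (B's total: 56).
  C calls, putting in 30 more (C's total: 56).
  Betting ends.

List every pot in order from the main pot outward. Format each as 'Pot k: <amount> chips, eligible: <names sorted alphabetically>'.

Pot 1: 120 chips, eligible: B, C, D, E
Pot 2: 98 chips, eligible: B, C, D

Derivation:
Contributions: A=26, B=56, C=56, D=56, E=24
Folded: A
Pot levels (distinct totals of non-folded players): 24, 56
Layer 1-24: 24 each from A, B, C, D, E = 24*5 = 120 chips; eligible B, C, D, E
Layer 25-56: A 2 + B 32 + C 32 + D 32 = 98 chips; eligible B, C, D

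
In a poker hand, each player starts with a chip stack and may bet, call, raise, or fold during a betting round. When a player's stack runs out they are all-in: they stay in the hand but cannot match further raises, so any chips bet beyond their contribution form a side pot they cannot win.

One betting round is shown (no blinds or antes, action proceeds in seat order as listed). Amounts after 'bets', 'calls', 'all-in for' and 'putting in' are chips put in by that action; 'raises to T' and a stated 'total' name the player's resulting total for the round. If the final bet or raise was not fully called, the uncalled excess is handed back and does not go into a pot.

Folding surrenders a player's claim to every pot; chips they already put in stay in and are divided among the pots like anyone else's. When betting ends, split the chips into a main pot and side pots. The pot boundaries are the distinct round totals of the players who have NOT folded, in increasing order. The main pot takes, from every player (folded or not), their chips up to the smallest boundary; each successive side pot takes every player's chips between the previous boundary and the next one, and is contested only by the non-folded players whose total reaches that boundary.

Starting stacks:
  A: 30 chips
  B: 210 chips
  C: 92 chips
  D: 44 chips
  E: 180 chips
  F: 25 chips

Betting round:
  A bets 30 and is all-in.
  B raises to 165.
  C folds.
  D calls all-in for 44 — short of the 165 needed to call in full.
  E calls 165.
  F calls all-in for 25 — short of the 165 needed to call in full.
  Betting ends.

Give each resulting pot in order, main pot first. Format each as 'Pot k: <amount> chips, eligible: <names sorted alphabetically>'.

Contributions: A=30, B=165, D=44, E=165, F=25
Folded: C
Pot levels (distinct totals of non-folded players): 25, 30, 44, 165
Layer 1-25: 25 each from A, B, D, E, F = 25*5 = 125 chips; eligible A, B, D, E, F
Layer 26-30: 5 each from A, B, D, E = 5*4 = 20 chips; eligible A, B, D, E
Layer 31-44: 14 each from B, D, E = 14*3 = 42 chips; eligible B, D, E
Layer 45-165: 121 each from B, E = 121*2 = 242 chips; eligible B, E

Pot 1: 125 chips, eligible: A, B, D, E, F
Pot 2: 20 chips, eligible: A, B, D, E
Pot 3: 42 chips, eligible: B, D, E
Pot 4: 242 chips, eligible: B, E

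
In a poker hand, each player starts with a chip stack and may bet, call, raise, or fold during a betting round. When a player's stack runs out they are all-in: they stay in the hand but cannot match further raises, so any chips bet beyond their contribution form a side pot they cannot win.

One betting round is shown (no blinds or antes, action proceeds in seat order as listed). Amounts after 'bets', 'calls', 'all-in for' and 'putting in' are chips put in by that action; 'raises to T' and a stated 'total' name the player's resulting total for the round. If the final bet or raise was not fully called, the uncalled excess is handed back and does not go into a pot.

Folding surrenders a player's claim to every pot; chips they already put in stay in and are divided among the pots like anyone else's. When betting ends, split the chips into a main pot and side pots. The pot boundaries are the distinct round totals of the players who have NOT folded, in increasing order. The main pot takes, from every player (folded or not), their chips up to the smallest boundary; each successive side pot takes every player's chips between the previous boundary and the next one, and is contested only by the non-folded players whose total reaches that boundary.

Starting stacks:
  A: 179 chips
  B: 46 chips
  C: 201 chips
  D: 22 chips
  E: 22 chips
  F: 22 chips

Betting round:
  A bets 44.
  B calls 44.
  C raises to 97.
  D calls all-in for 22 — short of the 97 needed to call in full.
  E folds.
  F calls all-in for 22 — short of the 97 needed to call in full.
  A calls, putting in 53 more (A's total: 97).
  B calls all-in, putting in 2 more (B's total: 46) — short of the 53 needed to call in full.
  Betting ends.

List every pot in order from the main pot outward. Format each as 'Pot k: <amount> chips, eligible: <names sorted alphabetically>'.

Pot 1: 110 chips, eligible: A, B, C, D, F
Pot 2: 72 chips, eligible: A, B, C
Pot 3: 102 chips, eligible: A, C

Derivation:
Contributions: A=97, B=46, C=97, D=22, F=22
Folded: E
Pot levels (distinct totals of non-folded players): 22, 46, 97
Layer 1-22: 22 each from A, B, C, D, F = 22*5 = 110 chips; eligible A, B, C, D, F
Layer 23-46: 24 each from A, B, C = 24*3 = 72 chips; eligible A, B, C
Layer 47-97: 51 each from A, C = 51*2 = 102 chips; eligible A, C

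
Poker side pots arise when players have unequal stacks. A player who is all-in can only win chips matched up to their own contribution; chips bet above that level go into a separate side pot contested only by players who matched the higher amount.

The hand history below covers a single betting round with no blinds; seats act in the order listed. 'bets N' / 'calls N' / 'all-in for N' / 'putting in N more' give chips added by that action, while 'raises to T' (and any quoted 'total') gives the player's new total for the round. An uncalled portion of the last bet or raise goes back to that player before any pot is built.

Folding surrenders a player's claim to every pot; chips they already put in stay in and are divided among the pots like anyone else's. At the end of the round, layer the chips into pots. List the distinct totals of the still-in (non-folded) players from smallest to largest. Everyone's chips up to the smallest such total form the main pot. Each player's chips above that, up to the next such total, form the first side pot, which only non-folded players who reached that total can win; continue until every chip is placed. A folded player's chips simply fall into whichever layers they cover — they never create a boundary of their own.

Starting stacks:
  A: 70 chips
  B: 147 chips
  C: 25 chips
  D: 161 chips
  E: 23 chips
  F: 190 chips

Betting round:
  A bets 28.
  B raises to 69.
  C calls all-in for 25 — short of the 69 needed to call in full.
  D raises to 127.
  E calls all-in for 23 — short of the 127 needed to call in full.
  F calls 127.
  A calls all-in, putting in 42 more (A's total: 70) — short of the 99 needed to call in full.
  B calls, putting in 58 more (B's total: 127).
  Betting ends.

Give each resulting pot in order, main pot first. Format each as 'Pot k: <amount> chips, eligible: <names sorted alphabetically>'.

Pot 1: 138 chips, eligible: A, B, C, D, E, F
Pot 2: 10 chips, eligible: A, B, C, D, F
Pot 3: 180 chips, eligible: A, B, D, F
Pot 4: 171 chips, eligible: B, D, F

Derivation:
Contributions: A=70, B=127, C=25, D=127, E=23, F=127
Pot levels (distinct totals of non-folded players): 23, 25, 70, 127
Layer 1-23: 23 each from A, B, C, D, E, F = 23*6 = 138 chips; eligible A, B, C, D, E, F
Layer 24-25: 2 each from A, B, C, D, F = 2*5 = 10 chips; eligible A, B, C, D, F
Layer 26-70: 45 each from A, B, D, F = 45*4 = 180 chips; eligible A, B, D, F
Layer 71-127: 57 each from B, D, F = 57*3 = 171 chips; eligible B, D, F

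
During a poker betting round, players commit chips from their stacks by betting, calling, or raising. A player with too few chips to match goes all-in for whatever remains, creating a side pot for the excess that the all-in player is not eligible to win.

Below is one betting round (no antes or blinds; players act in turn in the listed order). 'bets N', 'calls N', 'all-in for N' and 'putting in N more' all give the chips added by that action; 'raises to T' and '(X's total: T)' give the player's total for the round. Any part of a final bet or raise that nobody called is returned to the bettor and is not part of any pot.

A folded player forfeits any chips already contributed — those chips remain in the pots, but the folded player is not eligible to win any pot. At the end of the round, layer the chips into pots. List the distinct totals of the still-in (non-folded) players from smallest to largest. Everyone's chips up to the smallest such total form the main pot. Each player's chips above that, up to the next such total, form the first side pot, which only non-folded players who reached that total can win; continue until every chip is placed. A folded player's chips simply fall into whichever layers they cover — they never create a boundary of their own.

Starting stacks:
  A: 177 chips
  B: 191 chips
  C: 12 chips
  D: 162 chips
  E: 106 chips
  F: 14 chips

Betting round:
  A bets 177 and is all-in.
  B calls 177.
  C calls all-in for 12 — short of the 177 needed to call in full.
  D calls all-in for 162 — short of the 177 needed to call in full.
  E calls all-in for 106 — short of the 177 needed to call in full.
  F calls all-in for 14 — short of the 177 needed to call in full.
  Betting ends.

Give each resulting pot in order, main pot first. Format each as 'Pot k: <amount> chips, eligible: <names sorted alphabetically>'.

Pot 1: 72 chips, eligible: A, B, C, D, E, F
Pot 2: 10 chips, eligible: A, B, D, E, F
Pot 3: 368 chips, eligible: A, B, D, E
Pot 4: 168 chips, eligible: A, B, D
Pot 5: 30 chips, eligible: A, B

Derivation:
Contributions: A=177, B=177, C=12, D=162, E=106, F=14
Pot levels (distinct totals of non-folded players): 12, 14, 106, 162, 177
Layer 1-12: 12 each from A, B, C, D, E, F = 12*6 = 72 chips; eligible A, B, C, D, E, F
Layer 13-14: 2 each from A, B, D, E, F = 2*5 = 10 chips; eligible A, B, D, E, F
Layer 15-106: 92 each from A, B, D, E = 92*4 = 368 chips; eligible A, B, D, E
Layer 107-162: 56 each from A, B, D = 56*3 = 168 chips; eligible A, B, D
Layer 163-177: 15 each from A, B = 15*2 = 30 chips; eligible A, B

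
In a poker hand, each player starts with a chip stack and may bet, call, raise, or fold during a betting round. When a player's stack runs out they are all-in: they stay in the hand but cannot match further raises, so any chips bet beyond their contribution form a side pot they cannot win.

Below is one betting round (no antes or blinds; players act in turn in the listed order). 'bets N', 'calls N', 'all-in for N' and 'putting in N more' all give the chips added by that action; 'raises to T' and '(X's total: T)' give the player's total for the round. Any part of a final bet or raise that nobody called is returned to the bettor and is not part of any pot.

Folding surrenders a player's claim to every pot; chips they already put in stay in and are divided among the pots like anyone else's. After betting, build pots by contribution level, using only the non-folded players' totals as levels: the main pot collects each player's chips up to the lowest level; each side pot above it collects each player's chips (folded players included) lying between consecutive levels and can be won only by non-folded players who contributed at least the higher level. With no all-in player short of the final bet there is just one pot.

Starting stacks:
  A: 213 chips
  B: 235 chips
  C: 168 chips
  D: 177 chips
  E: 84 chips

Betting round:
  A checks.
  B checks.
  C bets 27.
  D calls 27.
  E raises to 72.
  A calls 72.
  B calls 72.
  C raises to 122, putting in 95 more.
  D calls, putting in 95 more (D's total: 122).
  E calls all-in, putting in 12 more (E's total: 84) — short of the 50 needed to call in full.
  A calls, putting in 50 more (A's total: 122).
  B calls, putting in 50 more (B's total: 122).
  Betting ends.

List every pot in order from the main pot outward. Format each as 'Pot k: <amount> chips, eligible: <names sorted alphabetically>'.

Contributions: A=122, B=122, C=122, D=122, E=84
Pot levels (distinct totals of non-folded players): 84, 122
Layer 1-84: 84 each from A, B, C, D, E = 84*5 = 420 chips; eligible A, B, C, D, E
Layer 85-122: 38 each from A, B, C, D = 38*4 = 152 chips; eligible A, B, C, D

Pot 1: 420 chips, eligible: A, B, C, D, E
Pot 2: 152 chips, eligible: A, B, C, D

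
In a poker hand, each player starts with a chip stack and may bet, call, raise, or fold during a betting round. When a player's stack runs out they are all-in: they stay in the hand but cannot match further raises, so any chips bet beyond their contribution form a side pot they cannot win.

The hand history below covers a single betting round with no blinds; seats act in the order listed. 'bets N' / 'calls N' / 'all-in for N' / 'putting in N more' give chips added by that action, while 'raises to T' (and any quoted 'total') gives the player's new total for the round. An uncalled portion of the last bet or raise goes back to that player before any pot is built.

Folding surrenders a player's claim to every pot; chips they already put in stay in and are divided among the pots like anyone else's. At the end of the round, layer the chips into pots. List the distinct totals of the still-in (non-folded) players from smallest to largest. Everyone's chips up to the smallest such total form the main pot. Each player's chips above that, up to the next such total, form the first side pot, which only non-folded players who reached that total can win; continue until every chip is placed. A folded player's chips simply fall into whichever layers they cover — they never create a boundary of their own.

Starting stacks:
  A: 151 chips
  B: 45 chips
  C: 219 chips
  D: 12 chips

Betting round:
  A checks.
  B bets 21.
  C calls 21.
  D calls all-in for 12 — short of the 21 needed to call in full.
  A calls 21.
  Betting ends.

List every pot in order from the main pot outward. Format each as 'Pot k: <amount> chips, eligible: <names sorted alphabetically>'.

Pot 1: 48 chips, eligible: A, B, C, D
Pot 2: 27 chips, eligible: A, B, C

Derivation:
Contributions: A=21, B=21, C=21, D=12
Pot levels (distinct totals of non-folded players): 12, 21
Layer 1-12: 12 each from A, B, C, D = 12*4 = 48 chips; eligible A, B, C, D
Layer 13-21: 9 each from A, B, C = 9*3 = 27 chips; eligible A, B, C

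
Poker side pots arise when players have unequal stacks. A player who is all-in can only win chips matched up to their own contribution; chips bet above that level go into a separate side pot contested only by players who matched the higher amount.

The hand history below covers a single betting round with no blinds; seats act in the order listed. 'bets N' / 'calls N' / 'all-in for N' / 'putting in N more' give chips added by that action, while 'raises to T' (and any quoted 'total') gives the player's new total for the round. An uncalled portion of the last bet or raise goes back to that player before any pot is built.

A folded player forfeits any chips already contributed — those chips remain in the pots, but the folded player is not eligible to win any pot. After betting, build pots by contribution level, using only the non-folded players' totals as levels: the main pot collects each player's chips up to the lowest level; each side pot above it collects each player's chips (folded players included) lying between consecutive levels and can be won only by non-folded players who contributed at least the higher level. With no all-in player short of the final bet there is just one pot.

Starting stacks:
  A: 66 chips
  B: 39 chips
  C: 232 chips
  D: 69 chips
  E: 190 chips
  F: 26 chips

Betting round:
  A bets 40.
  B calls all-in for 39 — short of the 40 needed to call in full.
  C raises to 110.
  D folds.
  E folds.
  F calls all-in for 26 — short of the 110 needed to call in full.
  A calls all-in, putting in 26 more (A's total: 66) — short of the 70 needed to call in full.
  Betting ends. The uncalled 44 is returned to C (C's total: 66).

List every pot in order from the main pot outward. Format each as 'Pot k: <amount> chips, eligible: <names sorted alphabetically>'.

Pot 1: 104 chips, eligible: A, B, C, F
Pot 2: 39 chips, eligible: A, B, C
Pot 3: 54 chips, eligible: A, C

Derivation:
Contributions (after 44 returned to C): A=66, B=39, C=66, F=26
Folded: D, E
Pot levels (distinct totals of non-folded players): 26, 39, 66
Layer 1-26: 26 each from A, B, C, F = 26*4 = 104 chips; eligible A, B, C, F
Layer 27-39: 13 each from A, B, C = 13*3 = 39 chips; eligible A, B, C
Layer 40-66: 27 each from A, C = 27*2 = 54 chips; eligible A, C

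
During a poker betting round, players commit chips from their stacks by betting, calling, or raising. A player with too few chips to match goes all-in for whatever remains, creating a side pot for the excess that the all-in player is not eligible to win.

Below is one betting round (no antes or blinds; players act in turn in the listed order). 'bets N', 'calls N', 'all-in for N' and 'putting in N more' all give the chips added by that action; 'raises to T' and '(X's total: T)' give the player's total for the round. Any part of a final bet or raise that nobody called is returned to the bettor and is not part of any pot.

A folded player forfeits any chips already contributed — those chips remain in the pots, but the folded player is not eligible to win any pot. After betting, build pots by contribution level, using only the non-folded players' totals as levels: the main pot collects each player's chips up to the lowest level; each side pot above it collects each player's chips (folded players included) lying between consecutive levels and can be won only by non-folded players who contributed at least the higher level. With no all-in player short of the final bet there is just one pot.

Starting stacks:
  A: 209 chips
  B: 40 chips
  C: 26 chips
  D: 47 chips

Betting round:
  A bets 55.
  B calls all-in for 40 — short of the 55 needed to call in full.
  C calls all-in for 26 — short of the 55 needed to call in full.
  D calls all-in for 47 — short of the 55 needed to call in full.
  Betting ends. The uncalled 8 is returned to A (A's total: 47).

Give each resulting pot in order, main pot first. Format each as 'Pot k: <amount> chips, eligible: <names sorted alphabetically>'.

Pot 1: 104 chips, eligible: A, B, C, D
Pot 2: 42 chips, eligible: A, B, D
Pot 3: 14 chips, eligible: A, D

Derivation:
Contributions (after 8 returned to A): A=47, B=40, C=26, D=47
Pot levels (distinct totals of non-folded players): 26, 40, 47
Layer 1-26: 26 each from A, B, C, D = 26*4 = 104 chips; eligible A, B, C, D
Layer 27-40: 14 each from A, B, D = 14*3 = 42 chips; eligible A, B, D
Layer 41-47: 7 each from A, D = 7*2 = 14 chips; eligible A, D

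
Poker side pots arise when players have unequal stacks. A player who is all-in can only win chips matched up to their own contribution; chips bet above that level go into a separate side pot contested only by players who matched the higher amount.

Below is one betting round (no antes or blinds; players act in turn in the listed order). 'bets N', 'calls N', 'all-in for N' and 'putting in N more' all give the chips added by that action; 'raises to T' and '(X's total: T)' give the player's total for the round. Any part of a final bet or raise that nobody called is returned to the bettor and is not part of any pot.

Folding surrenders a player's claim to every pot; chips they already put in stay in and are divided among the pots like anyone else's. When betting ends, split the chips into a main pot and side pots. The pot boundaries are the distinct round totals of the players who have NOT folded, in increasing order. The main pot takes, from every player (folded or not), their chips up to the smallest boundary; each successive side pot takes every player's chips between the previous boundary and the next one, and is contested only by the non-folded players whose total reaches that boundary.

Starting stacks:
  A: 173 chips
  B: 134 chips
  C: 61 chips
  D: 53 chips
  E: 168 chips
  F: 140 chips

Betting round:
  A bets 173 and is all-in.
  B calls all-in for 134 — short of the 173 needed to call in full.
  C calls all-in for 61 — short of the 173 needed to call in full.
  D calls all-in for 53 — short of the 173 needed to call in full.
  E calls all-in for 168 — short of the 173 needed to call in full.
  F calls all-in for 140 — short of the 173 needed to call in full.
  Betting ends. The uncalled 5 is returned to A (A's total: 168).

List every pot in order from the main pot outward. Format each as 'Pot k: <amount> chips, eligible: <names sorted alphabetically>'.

Pot 1: 318 chips, eligible: A, B, C, D, E, F
Pot 2: 40 chips, eligible: A, B, C, E, F
Pot 3: 292 chips, eligible: A, B, E, F
Pot 4: 18 chips, eligible: A, E, F
Pot 5: 56 chips, eligible: A, E

Derivation:
Contributions (after 5 returned to A): A=168, B=134, C=61, D=53, E=168, F=140
Pot levels (distinct totals of non-folded players): 53, 61, 134, 140, 168
Layer 1-53: 53 each from A, B, C, D, E, F = 53*6 = 318 chips; eligible A, B, C, D, E, F
Layer 54-61: 8 each from A, B, C, E, F = 8*5 = 40 chips; eligible A, B, C, E, F
Layer 62-134: 73 each from A, B, E, F = 73*4 = 292 chips; eligible A, B, E, F
Layer 135-140: 6 each from A, E, F = 6*3 = 18 chips; eligible A, E, F
Layer 141-168: 28 each from A, E = 28*2 = 56 chips; eligible A, E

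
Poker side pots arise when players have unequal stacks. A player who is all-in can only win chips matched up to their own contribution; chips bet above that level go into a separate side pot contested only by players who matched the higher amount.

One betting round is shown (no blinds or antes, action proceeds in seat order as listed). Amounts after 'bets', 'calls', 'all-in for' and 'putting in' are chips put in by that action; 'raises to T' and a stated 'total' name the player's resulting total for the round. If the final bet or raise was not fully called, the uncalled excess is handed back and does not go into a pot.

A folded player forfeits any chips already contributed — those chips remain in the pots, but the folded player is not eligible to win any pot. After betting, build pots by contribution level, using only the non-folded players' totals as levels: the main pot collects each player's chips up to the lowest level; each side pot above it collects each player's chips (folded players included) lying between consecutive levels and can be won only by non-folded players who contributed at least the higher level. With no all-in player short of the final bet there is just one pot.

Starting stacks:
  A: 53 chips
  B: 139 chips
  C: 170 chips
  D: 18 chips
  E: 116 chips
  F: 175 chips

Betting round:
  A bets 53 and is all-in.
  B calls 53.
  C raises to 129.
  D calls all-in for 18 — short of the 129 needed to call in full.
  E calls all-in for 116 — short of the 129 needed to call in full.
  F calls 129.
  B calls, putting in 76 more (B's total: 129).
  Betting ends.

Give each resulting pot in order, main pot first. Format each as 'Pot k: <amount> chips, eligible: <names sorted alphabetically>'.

Contributions: A=53, B=129, C=129, D=18, E=116, F=129
Pot levels (distinct totals of non-folded players): 18, 53, 116, 129
Layer 1-18: 18 each from A, B, C, D, E, F = 18*6 = 108 chips; eligible A, B, C, D, E, F
Layer 19-53: 35 each from A, B, C, E, F = 35*5 = 175 chips; eligible A, B, C, E, F
Layer 54-116: 63 each from B, C, E, F = 63*4 = 252 chips; eligible B, C, E, F
Layer 117-129: 13 each from B, C, F = 13*3 = 39 chips; eligible B, C, F

Pot 1: 108 chips, eligible: A, B, C, D, E, F
Pot 2: 175 chips, eligible: A, B, C, E, F
Pot 3: 252 chips, eligible: B, C, E, F
Pot 4: 39 chips, eligible: B, C, F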